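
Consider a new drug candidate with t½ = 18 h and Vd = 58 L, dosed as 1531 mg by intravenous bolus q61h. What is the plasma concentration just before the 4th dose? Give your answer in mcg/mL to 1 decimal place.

f = (1/2)^(τ/t½) = (1/2)^(61/18) ≈ 0.0955.
C₀ = D/Vd = 1531/58 ≈ 26.397 mcg/mL.
Before the 4th dose, 3 doses have been given. Superposition: Cmin = C₀·(f + f² + … + f^3).
≈ 26.397 × (0.0955 + 0.0091 + 0.0009) ≈ 26.397 × 0.1055 ≈ 2.785 mcg/mL.

2.8 mcg/mL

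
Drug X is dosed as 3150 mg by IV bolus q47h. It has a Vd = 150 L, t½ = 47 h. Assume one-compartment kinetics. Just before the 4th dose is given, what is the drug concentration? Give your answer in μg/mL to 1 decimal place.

18.4 μg/mL

f = (1/2)^(τ/t½) = (1/2)^(47/47) ≈ 0.5000.
C₀ = D/Vd = 3150/150 ≈ 21.000 μg/mL.
Before the 4th dose, 3 doses have been given. Superposition: Cmin = C₀·(f + f² + … + f^3).
≈ 21.000 × (0.5000 + 0.2500 + 0.1250) ≈ 21.000 × 0.8750 ≈ 18.375 μg/mL.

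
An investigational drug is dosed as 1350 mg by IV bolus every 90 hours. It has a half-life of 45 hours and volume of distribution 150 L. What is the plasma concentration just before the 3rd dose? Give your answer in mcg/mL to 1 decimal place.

2.8 mcg/mL

f = (1/2)^(τ/t½) = (1/2)^(90/45) ≈ 0.2500.
C₀ = D/Vd = 1350/150 ≈ 9.000 mcg/mL.
Before the 3rd dose, 2 doses have been given. Superposition: Cmin = C₀·(f + f²).
≈ 9.000 × (0.2500 + 0.0625) ≈ 9.000 × 0.3125 ≈ 2.812 mcg/mL.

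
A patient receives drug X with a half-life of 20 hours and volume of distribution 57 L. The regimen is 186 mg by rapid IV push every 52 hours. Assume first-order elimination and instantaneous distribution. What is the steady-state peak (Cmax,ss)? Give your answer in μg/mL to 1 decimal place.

τ/t½ = 52/20 ≈ 2.6, so fraction remaining f = (1/2)^(52/20) ≈ 0.1649.
Accumulation ratio R = 1/(1 − f) ≈ 1/0.8351 ≈ 1.1975.
Single-dose peak C₀ = D/Vd = 186/57 ≈ 3.263 μg/mL.
Steady-state peak Cmax,ss = C₀·R ≈ 3.263 × 1.1975 ≈ 3.907 μg/mL.

3.9 μg/mL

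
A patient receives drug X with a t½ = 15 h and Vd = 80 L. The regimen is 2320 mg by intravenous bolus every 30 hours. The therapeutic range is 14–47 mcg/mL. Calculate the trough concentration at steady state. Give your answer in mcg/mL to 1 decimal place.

9.7 mcg/mL

The dosing interval is 2 half-lives, so f = 2^(−2) = 0.25.
At steady state, R = 1/(1 − 0.25) = 4/3.
Single-dose peak C₀ = D/Vd = 2320/80 = 29 mcg/mL.
Steady-state peak Cmax,ss = C₀·R = 29 × 4/3 ≈ 38.667 mcg/mL.
Steady-state trough Cmin,ss = Cmax,ss·f ≈ 38.667 × 0.25 ≈ 9.667 mcg/mL.
Trough 9.7 mcg/mL vs MEC 14 mcg/mL: subtherapeutic.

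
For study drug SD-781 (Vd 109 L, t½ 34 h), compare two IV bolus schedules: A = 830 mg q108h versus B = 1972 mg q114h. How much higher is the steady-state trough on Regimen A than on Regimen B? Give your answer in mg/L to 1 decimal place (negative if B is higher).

-1.0 mg/L

Regimen A: f = (1/2)^(108/34) ≈ 0.1106; Cmin,ss = (830/109)·f/(1−f) ≈ 0.947 mg/L.
Regimen B: f = (1/2)^(114/34) ≈ 0.0979; Cmin,ss = (1972/109)·f/(1−f) ≈ 1.963 mg/L.
Difference ≈ 0.947 − 1.963 ≈ -1.016 mg/L.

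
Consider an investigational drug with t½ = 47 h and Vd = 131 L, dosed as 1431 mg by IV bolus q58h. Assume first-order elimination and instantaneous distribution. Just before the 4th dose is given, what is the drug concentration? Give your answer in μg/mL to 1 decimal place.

f = (1/2)^(τ/t½) = (1/2)^(58/47) ≈ 0.4251.
C₀ = D/Vd = 1431/131 ≈ 10.924 μg/mL.
Before the 4th dose, 3 doses have been given. Superposition: Cmin = C₀·(f + f² + … + f^3).
≈ 10.924 × (0.4251 + 0.1807 + 0.0768) ≈ 10.924 × 0.6826 ≈ 7.457 μg/mL.

7.5 μg/mL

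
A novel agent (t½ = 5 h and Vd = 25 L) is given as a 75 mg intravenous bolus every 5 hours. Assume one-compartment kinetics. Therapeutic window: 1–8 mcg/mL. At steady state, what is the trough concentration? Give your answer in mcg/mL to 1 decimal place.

The dosing interval is 1 half-life, so f = 2^(−1) = 0.5.
Accumulation ratio R = 1/(1 − f) = 1/0.5 = 2/1.
Single-dose peak C₀ = D/Vd = 75/25 = 3 mcg/mL.
Steady-state peak Cmax,ss = C₀·R = 3 × 2/1 ≈ 6.000 mcg/mL.
Steady-state trough Cmin,ss = Cmax,ss·f ≈ 6.000 × 0.5 ≈ 3.000 mcg/mL.
Trough 3.0 mcg/mL vs MEC 1 mcg/mL: adequate.

3.0 mcg/mL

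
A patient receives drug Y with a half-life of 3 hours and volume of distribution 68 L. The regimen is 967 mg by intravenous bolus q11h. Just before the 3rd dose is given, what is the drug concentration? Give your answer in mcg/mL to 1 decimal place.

1.2 mcg/mL

f = (1/2)^(τ/t½) = (1/2)^(11/3) ≈ 0.0787.
C₀ = D/Vd = 967/68 ≈ 14.221 mcg/mL.
Before the 3rd dose, 2 doses have been given. Superposition: Cmin = C₀·(f + f²).
≈ 14.221 × (0.0787 + 0.0062) ≈ 14.221 × 0.0849 ≈ 1.207 mcg/mL.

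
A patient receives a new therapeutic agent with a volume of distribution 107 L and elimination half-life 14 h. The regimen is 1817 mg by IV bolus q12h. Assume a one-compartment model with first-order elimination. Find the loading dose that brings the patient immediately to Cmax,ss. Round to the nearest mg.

4056 mg

f = (1/2)^(12/14) ≈ 0.552045; accumulation ratio R = 1/(1−f) ≈ 2.23237.
Loading dose to hit Cmax,ss on first dose: D_load = D_maint·R ≈ 1817 × 2.23237 ≈ 4056.22 mg.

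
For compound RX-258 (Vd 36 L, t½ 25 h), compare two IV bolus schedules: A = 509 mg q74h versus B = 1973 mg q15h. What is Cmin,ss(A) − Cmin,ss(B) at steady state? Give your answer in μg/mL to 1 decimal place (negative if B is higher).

Regimen A: f = (1/2)^(74/25) ≈ 0.1285; Cmin,ss = (509/36)·f/(1−f) ≈ 2.085 μg/mL.
Regimen B: f = (1/2)^(15/25) ≈ 0.6598; Cmin,ss = (1973/36)·f/(1−f) ≈ 106.292 μg/mL.
Difference ≈ 2.085 − 106.292 ≈ -104.207 μg/mL.

-104.2 μg/mL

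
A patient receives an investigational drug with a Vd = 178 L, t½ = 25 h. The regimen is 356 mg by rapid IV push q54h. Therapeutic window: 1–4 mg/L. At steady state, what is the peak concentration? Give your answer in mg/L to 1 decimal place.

k = ln2/t½ = ln2/25 ≈ 0.027726 h⁻¹; fraction remaining f = e^(−kτ) = e^(−0.027726×54) ≈ 0.2238.
Accumulation ratio R = 1/(1 − f) ≈ 1/0.7762 ≈ 1.2883.
Single-dose peak C₀ = D/Vd = 356/178 ≈ 2.000 mg/L.
Steady-state peak Cmax,ss = C₀·R ≈ 2.000 × 1.2883 ≈ 2.577 mg/L.
Peak 2.6 mg/L vs MTC 4 mg/L: below toxic threshold.

2.6 mg/L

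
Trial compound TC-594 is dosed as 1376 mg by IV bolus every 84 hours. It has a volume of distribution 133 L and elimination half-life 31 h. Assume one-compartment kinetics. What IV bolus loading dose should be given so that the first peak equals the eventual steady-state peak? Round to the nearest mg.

1624 mg

f = (1/2)^(84/31) ≈ 0.152864; accumulation ratio R = 1/(1−f) ≈ 1.18045.
Loading dose to hit Cmax,ss on first dose: D_load = D_maint·R ≈ 1376 × 1.18045 ≈ 1624.30 mg.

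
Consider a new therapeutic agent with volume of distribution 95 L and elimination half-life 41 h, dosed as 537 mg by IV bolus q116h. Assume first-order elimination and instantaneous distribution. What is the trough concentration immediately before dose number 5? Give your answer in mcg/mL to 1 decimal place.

f = (1/2)^(τ/t½) = (1/2)^(116/41) ≈ 0.1407.
C₀ = D/Vd = 537/95 ≈ 5.653 mcg/mL.
Before the 5th dose, 4 doses have been given. Superposition: Cmin = C₀·(f + f² + … + f^4).
≈ 5.653 × (0.1407 + 0.0198 + 0.0028 + 0.0004) ≈ 5.653 × 0.1637 ≈ 0.925 mcg/mL.

0.9 mcg/mL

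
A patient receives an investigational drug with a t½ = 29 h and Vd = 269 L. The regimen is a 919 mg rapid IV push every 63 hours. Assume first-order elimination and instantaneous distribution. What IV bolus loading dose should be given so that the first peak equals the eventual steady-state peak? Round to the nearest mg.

f = (1/2)^(63/29) ≈ 0.221839; accumulation ratio R = 1/(1−f) ≈ 1.28508.
Loading dose to hit Cmax,ss on first dose: D_load = D_maint·R ≈ 919 × 1.28508 ≈ 1180.99 mg.

1181 mg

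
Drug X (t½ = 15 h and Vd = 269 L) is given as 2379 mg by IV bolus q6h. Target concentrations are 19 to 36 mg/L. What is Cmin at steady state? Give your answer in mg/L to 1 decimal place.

τ/t½ = 6/15 ≈ 0.4, so fraction remaining f = (1/2)^(6/15) ≈ 0.7579.
Accumulation ratio R = 1/(1 − f) ≈ 1/0.2421 ≈ 4.1305.
Each bolus raises the concentration by D/Vd = 2379/269 ≈ 8.844 mg/L.
Cmax,ss = C₀/(1 − f) ≈ 8.844/0.2421 ≈ 36.530 mg/L.
One interval later, Cmin,ss = Cmax,ss·e^(−kτ) ≈ 36.530 × 0.7579 ≈ 27.686 mg/L.
Trough 27.7 mg/L vs MEC 19 mg/L: adequate.

27.7 mg/L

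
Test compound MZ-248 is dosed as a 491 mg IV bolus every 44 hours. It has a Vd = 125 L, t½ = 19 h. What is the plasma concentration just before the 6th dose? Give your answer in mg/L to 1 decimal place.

1.0 mg/L

f = (1/2)^(τ/t½) = (1/2)^(44/19) ≈ 0.2009.
C₀ = D/Vd = 491/125 ≈ 3.928 mg/L.
Before the 6th dose, 5 doses have been given. Superposition: Cmin = C₀·(f + f² + … + f^5).
≈ 3.928 × (0.2009 + 0.0404 + 0.0081 + 0.0016 + 0.0003) ≈ 3.928 × 0.2513 ≈ 0.987 mg/L.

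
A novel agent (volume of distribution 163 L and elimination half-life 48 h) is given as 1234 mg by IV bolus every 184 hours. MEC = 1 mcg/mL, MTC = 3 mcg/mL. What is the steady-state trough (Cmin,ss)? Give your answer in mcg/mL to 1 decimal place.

τ/t½ = 184/48 ≈ 3.8333, so fraction remaining f = (1/2)^(184/48) ≈ 0.0702.
At steady state, accumulation factor R = 1/(1 − e^(−kτ)) ≈ 1.0755.
Single-dose peak C₀ = D/Vd = 1234/163 ≈ 7.571 mcg/mL.
Cmax,ss = C₀/(1 − f) ≈ 7.571/0.9298 ≈ 8.143 mcg/mL.
Steady-state trough Cmin,ss = Cmax,ss·f ≈ 8.143 × 0.0702 ≈ 0.572 mcg/mL.
Trough 0.6 mcg/mL vs MEC 1 mcg/mL: subtherapeutic.

0.6 mcg/mL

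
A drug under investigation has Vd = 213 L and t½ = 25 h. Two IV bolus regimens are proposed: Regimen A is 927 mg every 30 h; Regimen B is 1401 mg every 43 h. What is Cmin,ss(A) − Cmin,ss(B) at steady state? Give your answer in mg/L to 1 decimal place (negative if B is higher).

Regimen A: f = (1/2)^(30/25) ≈ 0.4353; Cmin,ss = (927/213)·f/(1−f) ≈ 3.355 mg/L.
Regimen B: f = (1/2)^(43/25) ≈ 0.3035; Cmin,ss = (1401/213)·f/(1−f) ≈ 2.866 mg/L.
Difference ≈ 3.355 − 2.866 ≈ 0.489 mg/L.

0.5 mg/L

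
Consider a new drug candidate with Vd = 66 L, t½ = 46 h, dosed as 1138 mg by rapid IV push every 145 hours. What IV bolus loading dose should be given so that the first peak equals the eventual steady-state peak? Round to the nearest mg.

f = (1/2)^(145/46) ≈ 0.112487; accumulation ratio R = 1/(1−f) ≈ 1.12674.
Loading dose to hit Cmax,ss on first dose: D_load = D_maint·R ≈ 1138 × 1.12674 ≈ 1282.23 mg.

1282 mg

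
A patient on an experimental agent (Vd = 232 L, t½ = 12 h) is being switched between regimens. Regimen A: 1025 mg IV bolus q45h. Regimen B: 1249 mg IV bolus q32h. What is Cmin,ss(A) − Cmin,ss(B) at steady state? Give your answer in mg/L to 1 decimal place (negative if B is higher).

Regimen A: f = (1/2)^(45/12) ≈ 0.0743; Cmin,ss = (1025/232)·f/(1−f) ≈ 0.355 mg/L.
Regimen B: f = (1/2)^(32/12) ≈ 0.1575; Cmin,ss = (1249/232)·f/(1−f) ≈ 1.006 mg/L.
Difference ≈ 0.355 − 1.006 ≈ -0.651 mg/L.

-0.7 mg/L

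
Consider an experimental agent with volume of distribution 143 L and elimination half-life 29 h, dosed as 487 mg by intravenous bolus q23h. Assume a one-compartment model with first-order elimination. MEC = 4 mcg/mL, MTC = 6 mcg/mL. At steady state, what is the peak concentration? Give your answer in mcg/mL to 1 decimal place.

8.1 mcg/mL

Over one 23-h interval, 23/29 ≈ 0.7931 half-lives elapse, leaving f ≈ 0.5771 of each dose.
Accumulation ratio R = 1/(1 − f) ≈ 1/0.4229 ≈ 2.3646.
Single-dose peak C₀ = D/Vd = 487/143 ≈ 3.406 mcg/mL.
Steady-state peak Cmax,ss = C₀·R ≈ 3.406 × 2.3646 ≈ 8.054 mcg/mL.
Peak 8.1 mcg/mL vs MTC 6 mcg/mL: exceeds toxic threshold.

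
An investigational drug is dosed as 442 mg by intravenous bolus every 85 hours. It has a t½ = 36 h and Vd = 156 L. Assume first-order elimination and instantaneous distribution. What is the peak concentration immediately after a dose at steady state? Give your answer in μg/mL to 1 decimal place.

k = ln2/t½ = ln2/36 ≈ 0.019254 h⁻¹; fraction remaining f = e^(−kτ) = e^(−0.019254×85) ≈ 0.1946.
At steady state, accumulation factor R = 1/(1 − e^(−kτ)) ≈ 1.2416.
Single-dose peak C₀ = D/Vd = 442/156 ≈ 2.833 μg/mL.
Steady-state peak Cmax,ss = C₀·R ≈ 2.833 × 1.2416 ≈ 3.517 μg/mL.

3.5 μg/mL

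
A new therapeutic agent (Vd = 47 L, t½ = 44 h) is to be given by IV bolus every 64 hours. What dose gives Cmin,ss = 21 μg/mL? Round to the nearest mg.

τ/t½ = 64/44 ≈ 1.4545, so f = (1/2)^(64/44) ≈ 0.364870.
Cmin,ss = (D/Vd)·f/(1−f), so D = Cmin,ss·Vd·(1−f)/f.
D = 21 × 47 × (1−f)/f ≈ 21 × 47 × 1.74070 ≈ 1718.07 mg.

1718 mg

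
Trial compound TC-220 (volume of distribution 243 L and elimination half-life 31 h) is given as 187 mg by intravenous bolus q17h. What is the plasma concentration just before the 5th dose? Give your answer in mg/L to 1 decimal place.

f = (1/2)^(τ/t½) = (1/2)^(17/31) ≈ 0.6838.
C₀ = D/Vd = 187/243 ≈ 0.770 mg/L.
Before the 5th dose, 4 doses have been given. Superposition: Cmin = C₀·(f + f² + … + f^4).
≈ 0.770 × (0.6838 + 0.4676 + 0.3197 + 0.2186) ≈ 0.770 × 1.6897 ≈ 1.301 mg/L.

1.3 mg/L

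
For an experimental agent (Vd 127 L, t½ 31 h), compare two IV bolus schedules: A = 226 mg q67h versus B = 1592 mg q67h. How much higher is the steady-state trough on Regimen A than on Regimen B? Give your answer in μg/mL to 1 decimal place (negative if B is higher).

Regimen A: f = (1/2)^(67/31) ≈ 0.2236; Cmin,ss = (226/127)·f/(1−f) ≈ 0.512 μg/mL.
Regimen B: f = (1/2)^(67/31) ≈ 0.2236; Cmin,ss = (1592/127)·f/(1−f) ≈ 3.610 μg/mL.
Difference ≈ 0.512 − 3.610 ≈ -3.098 μg/mL.

-3.1 μg/mL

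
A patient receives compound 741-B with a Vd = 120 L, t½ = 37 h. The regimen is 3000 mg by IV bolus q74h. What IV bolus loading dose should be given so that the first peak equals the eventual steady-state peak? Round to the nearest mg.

4000 mg

f = (1/2)^(74/37) ≈ 0.250000; accumulation ratio R = 1/(1−f) ≈ 1.33333.
Loading dose to hit Cmax,ss on first dose: D_load = D_maint·R ≈ 3000 × 1.33333 ≈ 3999.99 mg.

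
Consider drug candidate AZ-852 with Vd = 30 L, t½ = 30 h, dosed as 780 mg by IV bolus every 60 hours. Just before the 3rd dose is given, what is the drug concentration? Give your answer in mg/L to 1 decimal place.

f = (1/2)^(τ/t½) = (1/2)^(60/30) ≈ 0.2500.
C₀ = D/Vd = 780/30 ≈ 26.000 mg/L.
Before the 3rd dose, 2 doses have been given. Superposition: Cmin = C₀·(f + f²).
≈ 26.000 × (0.2500 + 0.0625) ≈ 26.000 × 0.3125 ≈ 8.125 mg/L.

8.1 mg/L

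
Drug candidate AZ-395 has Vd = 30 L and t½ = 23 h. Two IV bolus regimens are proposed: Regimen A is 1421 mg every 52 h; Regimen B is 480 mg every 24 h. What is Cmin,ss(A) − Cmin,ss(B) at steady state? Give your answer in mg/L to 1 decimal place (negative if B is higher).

-2.6 mg/L

Regimen A: f = (1/2)^(52/23) ≈ 0.2086; Cmin,ss = (1421/30)·f/(1−f) ≈ 12.485 mg/L.
Regimen B: f = (1/2)^(24/23) ≈ 0.4852; Cmin,ss = (480/30)·f/(1−f) ≈ 15.080 mg/L.
Difference ≈ 12.485 − 15.080 ≈ -2.595 mg/L.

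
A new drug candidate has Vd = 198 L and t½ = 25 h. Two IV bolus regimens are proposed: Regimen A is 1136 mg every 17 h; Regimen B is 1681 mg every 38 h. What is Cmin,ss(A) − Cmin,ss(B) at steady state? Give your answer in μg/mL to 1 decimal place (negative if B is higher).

5.0 μg/mL

Regimen A: f = (1/2)^(17/25) ≈ 0.6242; Cmin,ss = (1136/198)·f/(1−f) ≈ 9.530 μg/mL.
Regimen B: f = (1/2)^(38/25) ≈ 0.3487; Cmin,ss = (1681/198)·f/(1−f) ≈ 4.545 μg/mL.
Difference ≈ 9.530 − 4.545 ≈ 4.985 μg/mL.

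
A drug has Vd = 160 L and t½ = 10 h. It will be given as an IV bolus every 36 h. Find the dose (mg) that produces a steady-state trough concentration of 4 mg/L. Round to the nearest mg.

7120 mg

τ/t½ = 36/10 ≈ 3.6, so f = (1/2)^(36/10) ≈ 0.082469.
Cmin,ss = (D/Vd)·f/(1−f), so D = Cmin,ss·Vd·(1−f)/f.
D = 4 × 160 × (1−f)/f ≈ 4 × 160 × 11.12577 ≈ 7120.49 mg.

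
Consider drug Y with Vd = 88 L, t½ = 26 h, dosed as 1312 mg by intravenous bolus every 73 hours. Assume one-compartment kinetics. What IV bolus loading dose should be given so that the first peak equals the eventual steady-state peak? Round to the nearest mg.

1531 mg

f = (1/2)^(73/26) ≈ 0.142824; accumulation ratio R = 1/(1−f) ≈ 1.16662.
Loading dose to hit Cmax,ss on first dose: D_load = D_maint·R ≈ 1312 × 1.16662 ≈ 1530.61 mg.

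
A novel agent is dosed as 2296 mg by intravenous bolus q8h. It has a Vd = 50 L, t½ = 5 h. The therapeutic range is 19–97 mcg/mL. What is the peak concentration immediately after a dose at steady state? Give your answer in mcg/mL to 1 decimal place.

Over one 8-h interval, 8/5 ≈ 1.6 half-lives elapse, leaving f ≈ 0.3299 of each dose.
At steady state, accumulation factor R = 1/(1 − e^(−kτ)) ≈ 1.4923.
Single-dose peak C₀ = D/Vd = 2296/50 ≈ 45.920 mcg/mL.
Steady-state peak Cmax,ss = C₀·R ≈ 45.920 × 1.4923 ≈ 68.526 mcg/mL.
Peak 68.5 mcg/mL vs MTC 97 mcg/mL: below toxic threshold.

68.5 mcg/mL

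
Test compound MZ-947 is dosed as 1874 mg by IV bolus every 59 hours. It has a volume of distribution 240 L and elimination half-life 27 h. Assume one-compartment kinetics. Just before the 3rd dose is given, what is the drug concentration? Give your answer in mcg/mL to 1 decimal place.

f = (1/2)^(τ/t½) = (1/2)^(59/27) ≈ 0.2199.
C₀ = D/Vd = 1874/240 ≈ 7.808 mcg/mL.
Before the 3rd dose, 2 doses have been given. Superposition: Cmin = C₀·(f + f²).
≈ 7.808 × (0.2199 + 0.0484) ≈ 7.808 × 0.2683 ≈ 2.095 mcg/mL.

2.1 mcg/mL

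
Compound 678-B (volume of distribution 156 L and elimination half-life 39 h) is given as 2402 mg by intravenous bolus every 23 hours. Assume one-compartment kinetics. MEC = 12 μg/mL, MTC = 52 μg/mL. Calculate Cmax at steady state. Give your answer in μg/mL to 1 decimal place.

45.9 μg/mL

k = ln2/t½ = ln2/39 ≈ 0.017773 h⁻¹; fraction remaining f = e^(−kτ) = e^(−0.017773×23) ≈ 0.6645.
At steady state, accumulation factor R = 1/(1 − e^(−kτ)) ≈ 2.9806.
Single-dose peak C₀ = D/Vd = 2402/156 ≈ 15.397 μg/mL.
Steady-state peak Cmax,ss = C₀·R ≈ 15.397 × 2.9806 ≈ 45.892 μg/mL.
Peak 45.9 μg/mL vs MTC 52 μg/mL: below toxic threshold.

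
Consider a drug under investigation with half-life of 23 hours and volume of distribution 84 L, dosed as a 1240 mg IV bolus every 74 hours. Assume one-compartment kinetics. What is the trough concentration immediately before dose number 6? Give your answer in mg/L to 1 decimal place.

f = (1/2)^(τ/t½) = (1/2)^(74/23) ≈ 0.1075.
C₀ = D/Vd = 1240/84 ≈ 14.762 mg/L.
Before the 6th dose, 5 doses have been given. Superposition: Cmin = C₀·(f + f² + … + f^5).
≈ 14.762 × (0.1075 + 0.0116 + 0.0012 + 0.0001 + 0.0000) ≈ 14.762 × 0.1204 ≈ 1.777 mg/L.

1.8 mg/L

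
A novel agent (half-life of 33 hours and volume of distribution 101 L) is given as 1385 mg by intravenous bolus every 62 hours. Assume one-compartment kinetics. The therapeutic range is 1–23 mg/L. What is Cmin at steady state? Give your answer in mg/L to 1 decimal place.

5.1 mg/L

k = ln2/t½ = ln2/33 ≈ 0.021004 h⁻¹; fraction remaining f = e^(−kτ) = e^(−0.021004×62) ≈ 0.2719.
Each bolus raises the concentration by D/Vd = 1385/101 ≈ 13.713 mg/L.
Steady-state trough Cmin,ss = C₀·f/(1−f) ≈ 13.713 × 0.2719/0.7281 ≈ 5.121 mg/L.
Trough 5.1 mg/L vs MEC 1 mg/L: adequate.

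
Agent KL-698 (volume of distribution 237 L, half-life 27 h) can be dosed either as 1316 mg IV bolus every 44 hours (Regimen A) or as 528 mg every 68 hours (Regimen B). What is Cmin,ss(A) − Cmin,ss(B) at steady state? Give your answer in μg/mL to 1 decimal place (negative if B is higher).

2.2 μg/mL

Regimen A: f = (1/2)^(44/27) ≈ 0.3232; Cmin,ss = (1316/237)·f/(1−f) ≈ 2.652 μg/mL.
Regimen B: f = (1/2)^(68/27) ≈ 0.1745; Cmin,ss = (528/237)·f/(1−f) ≈ 0.471 μg/mL.
Difference ≈ 2.652 − 0.471 ≈ 2.181 μg/mL.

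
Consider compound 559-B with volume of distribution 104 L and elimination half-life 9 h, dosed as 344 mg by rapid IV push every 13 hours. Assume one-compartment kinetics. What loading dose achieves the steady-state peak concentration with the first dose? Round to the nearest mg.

f = (1/2)^(13/9) ≈ 0.367434; accumulation ratio R = 1/(1−f) ≈ 1.58086.
Loading dose to hit Cmax,ss on first dose: D_load = D_maint·R ≈ 344 × 1.58086 ≈ 543.82 mg.

544 mg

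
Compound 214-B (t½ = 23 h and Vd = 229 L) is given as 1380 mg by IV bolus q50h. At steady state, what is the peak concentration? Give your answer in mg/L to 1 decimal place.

7.7 mg/L

k = ln2/t½ = ln2/23 ≈ 0.030137 h⁻¹; fraction remaining f = e^(−kτ) = e^(−0.030137×50) ≈ 0.2216.
At steady state, accumulation factor R = 1/(1 − e^(−kτ)) ≈ 1.2847.
Single-dose peak C₀ = D/Vd = 1380/229 ≈ 6.026 mg/L.
Steady-state peak Cmax,ss = C₀·R ≈ 6.026 × 1.2847 ≈ 7.742 mg/L.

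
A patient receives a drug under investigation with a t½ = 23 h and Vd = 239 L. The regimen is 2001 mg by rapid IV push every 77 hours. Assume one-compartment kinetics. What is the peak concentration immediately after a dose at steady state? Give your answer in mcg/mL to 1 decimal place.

9.3 mcg/mL

τ/t½ = 77/23 ≈ 3.3478, so fraction remaining f = (1/2)^(77/23) ≈ 0.0982.
At steady state, accumulation factor R = 1/(1 − e^(−kτ)) ≈ 1.1089.
Single-dose peak C₀ = D/Vd = 2001/239 ≈ 8.372 mcg/mL.
Steady-state peak Cmax,ss = C₀·R ≈ 8.372 × 1.1089 ≈ 9.284 mcg/mL.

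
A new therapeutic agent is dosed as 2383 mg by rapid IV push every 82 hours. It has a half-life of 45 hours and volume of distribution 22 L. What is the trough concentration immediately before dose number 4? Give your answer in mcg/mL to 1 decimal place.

f = (1/2)^(τ/t½) = (1/2)^(82/45) ≈ 0.2828.
C₀ = D/Vd = 2383/22 ≈ 108.318 mcg/mL.
Before the 4th dose, 3 doses have been given. Superposition: Cmin = C₀·(f + f² + … + f^3).
≈ 108.318 × (0.2828 + 0.0800 + 0.0226) ≈ 108.318 × 0.3854 ≈ 41.746 mcg/mL.

41.7 mcg/mL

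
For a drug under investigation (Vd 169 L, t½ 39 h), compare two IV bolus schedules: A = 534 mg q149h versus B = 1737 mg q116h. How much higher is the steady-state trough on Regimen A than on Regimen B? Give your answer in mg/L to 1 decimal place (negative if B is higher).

Regimen A: f = (1/2)^(149/39) ≈ 0.0708; Cmin,ss = (534/169)·f/(1−f) ≈ 0.241 mg/L.
Regimen B: f = (1/2)^(116/39) ≈ 0.1272; Cmin,ss = (1737/169)·f/(1−f) ≈ 1.498 mg/L.
Difference ≈ 0.241 − 1.498 ≈ -1.257 mg/L.

-1.3 mg/L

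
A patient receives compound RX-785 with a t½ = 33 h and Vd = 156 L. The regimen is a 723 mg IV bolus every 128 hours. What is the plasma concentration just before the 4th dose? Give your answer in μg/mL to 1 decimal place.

f = (1/2)^(τ/t½) = (1/2)^(128/33) ≈ 0.0680.
C₀ = D/Vd = 723/156 ≈ 4.635 μg/mL.
Before the 4th dose, 3 doses have been given. Superposition: Cmin = C₀·(f + f² + … + f^3).
≈ 4.635 × (0.0680 + 0.0046 + 0.0003) ≈ 4.635 × 0.0729 ≈ 0.338 μg/mL.

0.3 μg/mL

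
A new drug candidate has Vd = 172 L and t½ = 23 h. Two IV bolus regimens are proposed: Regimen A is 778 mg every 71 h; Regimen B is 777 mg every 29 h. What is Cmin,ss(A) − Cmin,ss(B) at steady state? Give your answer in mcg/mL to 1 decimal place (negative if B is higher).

-2.6 mcg/mL

Regimen A: f = (1/2)^(71/23) ≈ 0.1177; Cmin,ss = (778/172)·f/(1−f) ≈ 0.603 mcg/mL.
Regimen B: f = (1/2)^(29/23) ≈ 0.4173; Cmin,ss = (777/172)·f/(1−f) ≈ 3.235 mcg/mL.
Difference ≈ 0.603 − 3.235 ≈ -2.632 mcg/mL.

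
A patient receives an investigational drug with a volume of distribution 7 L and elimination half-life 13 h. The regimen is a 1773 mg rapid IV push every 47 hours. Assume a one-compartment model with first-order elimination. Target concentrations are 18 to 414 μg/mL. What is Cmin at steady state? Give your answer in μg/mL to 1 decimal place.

k = ln2/t½ = ln2/13 ≈ 0.053319 h⁻¹; fraction remaining f = e^(−kτ) = e^(−0.053319×47) ≈ 0.0816.
At steady state, accumulation factor R = 1/(1 − e^(−kτ)) ≈ 1.0889.
Single-dose peak C₀ = D/Vd = 1773/7 ≈ 253.286 μg/mL.
Steady-state peak Cmax,ss = C₀·R ≈ 253.286 × 1.0889 ≈ 275.803 μg/mL.
Steady-state trough Cmin,ss = Cmax,ss·f ≈ 275.803 × 0.0816 ≈ 22.506 μg/mL.
Trough 22.5 μg/mL vs MEC 18 μg/mL: adequate.

22.5 μg/mL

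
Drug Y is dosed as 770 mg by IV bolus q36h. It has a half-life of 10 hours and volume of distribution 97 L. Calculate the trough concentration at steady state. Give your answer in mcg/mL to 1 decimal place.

k = ln2/t½ = ln2/10 ≈ 0.069315 h⁻¹; fraction remaining f = e^(−kτ) = e^(−0.069315×36) ≈ 0.0825.
Accumulation ratio R = 1/(1 − f) ≈ 1/0.9175 ≈ 1.0899.
Each bolus raises the concentration by D/Vd = 770/97 ≈ 7.938 mcg/mL.
Steady-state peak Cmax,ss = C₀·R ≈ 7.938 × 1.0899 ≈ 8.652 mcg/mL.
Steady-state trough Cmin,ss = Cmax,ss·f ≈ 8.652 × 0.0825 ≈ 0.714 mcg/mL.

0.7 mcg/mL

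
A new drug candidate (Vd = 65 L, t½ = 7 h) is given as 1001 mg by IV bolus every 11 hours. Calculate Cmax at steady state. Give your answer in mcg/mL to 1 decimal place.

23.2 mcg/mL

Over one 11-h interval, 11/7 ≈ 1.5714 half-lives elapse, leaving f ≈ 0.3365 of each dose.
Accumulation ratio R = 1/(1 − f) ≈ 1/0.6635 ≈ 1.5072.
Each bolus raises the concentration by D/Vd = 1001/65 ≈ 15.400 mcg/mL.
Steady-state peak Cmax,ss = C₀·R ≈ 15.400 × 1.5072 ≈ 23.211 mcg/mL.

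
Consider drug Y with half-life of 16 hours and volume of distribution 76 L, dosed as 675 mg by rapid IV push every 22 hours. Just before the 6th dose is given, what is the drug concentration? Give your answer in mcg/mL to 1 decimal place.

f = (1/2)^(τ/t½) = (1/2)^(22/16) ≈ 0.3856.
C₀ = D/Vd = 675/76 ≈ 8.882 mcg/mL.
Before the 6th dose, 5 doses have been given. Superposition: Cmin = C₀·(f + f² + … + f^5).
≈ 8.882 × (0.3856 + 0.1487 + 0.0573 + 0.0221 + 0.0085) ≈ 8.882 × 0.6222 ≈ 5.526 mcg/mL.

5.5 mcg/mL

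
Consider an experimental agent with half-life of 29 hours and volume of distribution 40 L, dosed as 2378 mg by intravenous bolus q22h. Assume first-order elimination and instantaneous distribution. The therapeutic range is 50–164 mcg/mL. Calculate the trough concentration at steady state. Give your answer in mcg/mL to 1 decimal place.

85.9 mcg/mL

τ/t½ = 22/29 ≈ 0.75862, so fraction remaining f = (1/2)^(22/29) ≈ 0.5911.
Each bolus raises the concentration by D/Vd = 2378/40 ≈ 59.450 mcg/mL.
Steady-state trough Cmin,ss = C₀·f/(1−f) ≈ 59.450 × 0.5911/0.4089 ≈ 85.940 mcg/mL.
Trough 85.9 mcg/mL vs MEC 50 mcg/mL: adequate.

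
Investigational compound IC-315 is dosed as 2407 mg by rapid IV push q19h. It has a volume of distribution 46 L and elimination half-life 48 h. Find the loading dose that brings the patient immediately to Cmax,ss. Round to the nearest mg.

10031 mg

f = (1/2)^(19/48) ≈ 0.760050; accumulation ratio R = 1/(1−f) ≈ 4.16753.
Loading dose to hit Cmax,ss on first dose: D_load = D_maint·R ≈ 2407 × 4.16753 ≈ 10031.24 mg.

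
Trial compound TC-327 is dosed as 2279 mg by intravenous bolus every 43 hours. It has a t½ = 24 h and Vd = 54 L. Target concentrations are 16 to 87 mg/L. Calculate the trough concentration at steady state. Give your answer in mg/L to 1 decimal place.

τ/t½ = 43/24 ≈ 1.7917, so fraction remaining f = (1/2)^(43/24) ≈ 0.2888.
Each bolus raises the concentration by D/Vd = 2279/54 ≈ 42.204 mg/L.
Steady-state trough Cmin,ss = C₀·f/(1−f) ≈ 42.204 × 0.2888/0.7112 ≈ 17.138 mg/L.
Trough 17.1 mg/L vs MEC 16 mg/L: adequate.

17.1 mg/L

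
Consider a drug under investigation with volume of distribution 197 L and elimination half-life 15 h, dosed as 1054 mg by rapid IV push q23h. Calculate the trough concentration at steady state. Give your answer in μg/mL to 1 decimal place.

Over one 23-h interval, 23/15 ≈ 1.5333 half-lives elapse, leaving f ≈ 0.3455 of each dose.
Accumulation ratio R = 1/(1 − f) ≈ 1/0.6545 ≈ 1.5279.
Each bolus raises the concentration by D/Vd = 1054/197 ≈ 5.350 μg/mL.
Cmax,ss = C₀/(1 − f) ≈ 5.350/0.6545 ≈ 8.174 μg/mL.
One interval later, Cmin,ss = Cmax,ss·e^(−kτ) ≈ 8.174 × 0.3455 ≈ 2.824 μg/mL.

2.8 μg/mL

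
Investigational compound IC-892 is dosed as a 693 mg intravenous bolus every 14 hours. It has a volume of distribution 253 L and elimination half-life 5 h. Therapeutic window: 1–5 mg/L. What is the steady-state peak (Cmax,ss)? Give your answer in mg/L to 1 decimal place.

3.2 mg/L

k = ln2/t½ = ln2/5 ≈ 0.138629 h⁻¹; fraction remaining f = e^(−kτ) = e^(−0.138629×14) ≈ 0.1436.
Accumulation ratio R = 1/(1 − f) ≈ 1/0.8564 ≈ 1.1677.
Each bolus raises the concentration by D/Vd = 693/253 ≈ 2.739 mg/L.
Steady-state peak Cmax,ss = C₀·R ≈ 2.739 × 1.1677 ≈ 3.198 mg/L.
Peak 3.2 mg/L vs MTC 5 mg/L: below toxic threshold.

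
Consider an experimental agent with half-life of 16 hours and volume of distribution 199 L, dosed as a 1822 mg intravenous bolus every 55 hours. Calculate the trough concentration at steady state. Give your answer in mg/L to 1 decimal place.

τ/t½ = 55/16 ≈ 3.4375, so fraction remaining f = (1/2)^(55/16) ≈ 0.0923.
Single-dose peak C₀ = D/Vd = 1822/199 ≈ 9.156 mg/L.
Steady-state trough Cmin,ss = C₀·f/(1−f) ≈ 9.156 × 0.0923/0.9077 ≈ 0.931 mg/L.

0.9 mg/L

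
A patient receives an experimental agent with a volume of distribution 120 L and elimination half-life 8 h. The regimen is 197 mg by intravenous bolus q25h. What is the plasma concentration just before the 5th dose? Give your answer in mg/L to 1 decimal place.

f = (1/2)^(τ/t½) = (1/2)^(25/8) ≈ 0.1146.
C₀ = D/Vd = 197/120 ≈ 1.642 mg/L.
Before the 5th dose, 4 doses have been given. Superposition: Cmin = C₀·(f + f² + … + f^4).
≈ 1.642 × (0.1146 + 0.0131 + 0.0015 + 0.0002) ≈ 1.642 × 0.1294 ≈ 0.212 mg/L.

0.2 mg/L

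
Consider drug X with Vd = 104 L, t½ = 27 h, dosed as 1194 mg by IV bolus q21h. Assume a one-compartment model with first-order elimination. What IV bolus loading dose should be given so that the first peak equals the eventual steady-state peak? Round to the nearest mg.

f = (1/2)^(21/27) ≈ 0.583265; accumulation ratio R = 1/(1−f) ≈ 2.39961.
Loading dose to hit Cmax,ss on first dose: D_load = D_maint·R ≈ 1194 × 2.39961 ≈ 2865.13 mg.

2865 mg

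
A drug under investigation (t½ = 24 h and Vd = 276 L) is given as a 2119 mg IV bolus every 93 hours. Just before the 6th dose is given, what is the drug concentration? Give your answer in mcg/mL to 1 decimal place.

f = (1/2)^(τ/t½) = (1/2)^(93/24) ≈ 0.0682.
C₀ = D/Vd = 2119/276 ≈ 7.678 mcg/mL.
Before the 6th dose, 5 doses have been given. Superposition: Cmin = C₀·(f + f² + … + f^5).
≈ 7.678 × (0.0682 + 0.0047 + 0.0003 + 0.0000 + 0.0000) ≈ 7.678 × 0.0732 ≈ 0.562 mcg/mL.

0.6 mcg/mL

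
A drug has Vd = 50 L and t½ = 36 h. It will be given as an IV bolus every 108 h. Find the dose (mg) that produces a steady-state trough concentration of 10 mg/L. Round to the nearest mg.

3500 mg

τ/t½ = 108/36 ≈ 3, so f = (1/2)^(108/36) ≈ 0.125000.
Cmin,ss = (D/Vd)·f/(1−f), so D = Cmin,ss·Vd·(1−f)/f.
D = 10 × 50 × (1−f)/f ≈ 10 × 50 × 7.00000 ≈ 3500.00 mg.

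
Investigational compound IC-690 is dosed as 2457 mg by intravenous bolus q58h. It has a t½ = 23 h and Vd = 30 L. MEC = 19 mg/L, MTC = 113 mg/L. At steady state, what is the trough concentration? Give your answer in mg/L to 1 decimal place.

17.3 mg/L

k = ln2/t½ = ln2/23 ≈ 0.030137 h⁻¹; fraction remaining f = e^(−kτ) = e^(−0.030137×58) ≈ 0.1741.
Accumulation ratio R = 1/(1 − f) ≈ 1/0.8259 ≈ 1.2108.
Single-dose peak C₀ = D/Vd = 2457/30 ≈ 81.900 mg/L.
Steady-state peak Cmax,ss = C₀·R ≈ 81.900 × 1.2108 ≈ 99.165 mg/L.
Steady-state trough Cmin,ss = Cmax,ss·f ≈ 99.165 × 0.1741 ≈ 17.265 mg/L.
Trough 17.3 mg/L vs MEC 19 mg/L: subtherapeutic.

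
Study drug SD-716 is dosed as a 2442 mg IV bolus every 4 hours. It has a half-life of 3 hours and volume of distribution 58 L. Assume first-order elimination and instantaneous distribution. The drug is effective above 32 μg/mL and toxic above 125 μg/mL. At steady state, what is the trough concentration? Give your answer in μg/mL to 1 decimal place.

27.7 μg/mL

Over one 4-h interval, 4/3 ≈ 1.3333 half-lives elapse, leaving f ≈ 0.3969 of each dose.
At steady state, accumulation factor R = 1/(1 − e^(−kτ)) ≈ 1.6581.
Single-dose peak C₀ = D/Vd = 2442/58 ≈ 42.103 μg/mL.
Steady-state peak Cmax,ss = C₀·R ≈ 42.103 × 1.6581 ≈ 69.811 μg/mL.
Steady-state trough Cmin,ss = Cmax,ss·f ≈ 69.811 × 0.3969 ≈ 27.708 μg/mL.
Trough 27.7 μg/mL vs MEC 32 μg/mL: subtherapeutic.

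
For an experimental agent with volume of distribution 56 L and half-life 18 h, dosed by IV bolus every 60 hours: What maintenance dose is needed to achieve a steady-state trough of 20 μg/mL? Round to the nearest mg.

τ/t½ = 60/18 ≈ 3.3333, so f = (1/2)^(60/18) ≈ 0.099213.
Cmin,ss = (D/Vd)·f/(1−f), so D = Cmin,ss·Vd·(1−f)/f.
D = 20 × 56 × (1−f)/f ≈ 20 × 56 × 9.07932 ≈ 10168.84 mg.

10169 mg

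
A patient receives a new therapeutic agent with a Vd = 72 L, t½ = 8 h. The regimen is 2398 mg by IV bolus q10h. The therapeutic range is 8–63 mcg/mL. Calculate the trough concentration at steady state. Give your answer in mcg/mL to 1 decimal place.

k = ln2/t½ = ln2/8 ≈ 0.086643 h⁻¹; fraction remaining f = e^(−kτ) = e^(−0.086643×10) ≈ 0.4204.
At steady state, accumulation factor R = 1/(1 − e^(−kτ)) ≈ 1.7253.
Single-dose peak C₀ = D/Vd = 2398/72 ≈ 33.306 mcg/mL.
Steady-state peak Cmax,ss = C₀·R ≈ 33.306 × 1.7253 ≈ 57.463 mcg/mL.
One interval later, Cmin,ss = Cmax,ss·e^(−kτ) ≈ 57.463 × 0.4204 ≈ 24.157 mcg/mL.
Trough 24.2 mcg/mL vs MEC 8 mcg/mL: adequate.

24.2 mcg/mL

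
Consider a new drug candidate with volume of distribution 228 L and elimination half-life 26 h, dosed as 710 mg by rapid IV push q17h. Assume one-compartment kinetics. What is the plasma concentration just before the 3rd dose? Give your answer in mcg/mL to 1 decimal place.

f = (1/2)^(τ/t½) = (1/2)^(17/26) ≈ 0.6356.
C₀ = D/Vd = 710/228 ≈ 3.114 mcg/mL.
Before the 3rd dose, 2 doses have been given. Superposition: Cmin = C₀·(f + f²).
≈ 3.114 × (0.6356 + 0.4040) ≈ 3.114 × 1.0396 ≈ 3.237 mcg/mL.

3.2 mcg/mL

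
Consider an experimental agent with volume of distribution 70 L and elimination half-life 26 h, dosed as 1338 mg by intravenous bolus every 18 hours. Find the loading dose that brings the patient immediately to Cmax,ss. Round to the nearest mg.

f = (1/2)^(18/26) ≈ 0.618863; accumulation ratio R = 1/(1−f) ≈ 2.62373.
Loading dose to hit Cmax,ss on first dose: D_load = D_maint·R ≈ 1338 × 2.62373 ≈ 3510.55 mg.

3511 mg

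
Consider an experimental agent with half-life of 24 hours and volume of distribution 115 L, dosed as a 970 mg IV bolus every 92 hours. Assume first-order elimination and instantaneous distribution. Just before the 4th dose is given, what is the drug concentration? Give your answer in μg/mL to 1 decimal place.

0.6 μg/mL

f = (1/2)^(τ/t½) = (1/2)^(92/24) ≈ 0.0702.
C₀ = D/Vd = 970/115 ≈ 8.435 μg/mL.
Before the 4th dose, 3 doses have been given. Superposition: Cmin = C₀·(f + f² + … + f^3).
≈ 8.435 × (0.0702 + 0.0049 + 0.0003) ≈ 8.435 × 0.0754 ≈ 0.636 μg/mL.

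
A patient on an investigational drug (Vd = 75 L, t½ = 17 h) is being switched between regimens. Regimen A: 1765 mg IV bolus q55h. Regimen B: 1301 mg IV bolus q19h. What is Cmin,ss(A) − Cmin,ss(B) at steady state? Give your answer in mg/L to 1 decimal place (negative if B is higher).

-12.0 mg/L

Regimen A: f = (1/2)^(55/17) ≈ 0.1062; Cmin,ss = (1765/75)·f/(1−f) ≈ 2.796 mg/L.
Regimen B: f = (1/2)^(19/17) ≈ 0.4608; Cmin,ss = (1301/75)·f/(1−f) ≈ 14.824 mg/L.
Difference ≈ 2.796 − 14.824 ≈ -12.028 mg/L.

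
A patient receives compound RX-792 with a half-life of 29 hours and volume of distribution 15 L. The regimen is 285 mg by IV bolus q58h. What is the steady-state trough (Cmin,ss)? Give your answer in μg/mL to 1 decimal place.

6.3 μg/mL

The dosing interval is 2 half-lives, so f = 2^(−2) = 0.25.
At steady state, R = 1/(1 − 0.25) = 4/3.
Single-dose peak C₀ = D/Vd = 285/15 = 19 μg/mL.
Steady-state peak Cmax,ss = C₀·R = 19 × 4/3 ≈ 25.333 μg/mL.
Steady-state trough Cmin,ss = Cmax,ss·f ≈ 25.333 × 0.25 ≈ 6.333 μg/mL.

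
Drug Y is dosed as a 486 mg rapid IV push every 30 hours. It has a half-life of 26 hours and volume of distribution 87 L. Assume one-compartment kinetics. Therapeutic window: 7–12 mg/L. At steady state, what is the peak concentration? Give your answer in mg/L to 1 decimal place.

τ/t½ = 30/26 ≈ 1.1538, so fraction remaining f = (1/2)^(30/26) ≈ 0.4494.
At steady state, accumulation factor R = 1/(1 − e^(−kτ)) ≈ 1.8162.
Each bolus raises the concentration by D/Vd = 486/87 ≈ 5.586 mg/L.
Steady-state peak Cmax,ss = C₀·R ≈ 5.586 × 1.8162 ≈ 10.145 mg/L.
Peak 10.1 mg/L vs MTC 12 mg/L: below toxic threshold.

10.1 mg/L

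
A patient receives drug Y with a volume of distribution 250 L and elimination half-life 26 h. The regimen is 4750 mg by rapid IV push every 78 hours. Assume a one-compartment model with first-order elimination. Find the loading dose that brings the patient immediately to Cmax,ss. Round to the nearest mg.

f = (1/2)^(78/26) ≈ 0.125000; accumulation ratio R = 1/(1−f) ≈ 1.14286.
Loading dose to hit Cmax,ss on first dose: D_load = D_maint·R ≈ 4750 × 1.14286 ≈ 5428.59 mg.

5429 mg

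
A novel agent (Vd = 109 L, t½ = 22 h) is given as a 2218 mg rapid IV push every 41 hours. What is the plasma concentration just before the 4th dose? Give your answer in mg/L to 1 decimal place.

7.6 mg/L

f = (1/2)^(τ/t½) = (1/2)^(41/22) ≈ 0.2748.
C₀ = D/Vd = 2218/109 ≈ 20.349 mg/L.
Before the 4th dose, 3 doses have been given. Superposition: Cmin = C₀·(f + f² + … + f^3).
≈ 20.349 × (0.2748 + 0.0755 + 0.0208) ≈ 20.349 × 0.3711 ≈ 7.552 mg/L.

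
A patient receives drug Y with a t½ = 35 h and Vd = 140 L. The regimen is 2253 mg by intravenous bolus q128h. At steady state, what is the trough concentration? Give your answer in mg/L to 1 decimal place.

1.4 mg/L

τ/t½ = 128/35 ≈ 3.6571, so fraction remaining f = (1/2)^(128/35) ≈ 0.0793.
Each bolus raises the concentration by D/Vd = 2253/140 ≈ 16.093 mg/L.
Steady-state trough Cmin,ss = C₀·f/(1−f) ≈ 16.093 × 0.0793/0.9207 ≈ 1.386 mg/L.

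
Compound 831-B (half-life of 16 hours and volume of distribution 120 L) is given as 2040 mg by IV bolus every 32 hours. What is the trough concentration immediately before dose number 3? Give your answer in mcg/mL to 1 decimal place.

f = (1/2)^(τ/t½) = (1/2)^(32/16) ≈ 0.2500.
C₀ = D/Vd = 2040/120 ≈ 17.000 mcg/mL.
Before the 3rd dose, 2 doses have been given. Superposition: Cmin = C₀·(f + f²).
≈ 17.000 × (0.2500 + 0.0625) ≈ 17.000 × 0.3125 ≈ 5.312 mcg/mL.

5.3 mcg/mL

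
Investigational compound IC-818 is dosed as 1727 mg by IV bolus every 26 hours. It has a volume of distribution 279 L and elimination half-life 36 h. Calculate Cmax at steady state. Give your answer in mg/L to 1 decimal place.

k = ln2/t½ = ln2/36 ≈ 0.019254 h⁻¹; fraction remaining f = e^(−kτ) = e^(−0.019254×26) ≈ 0.6062.
Accumulation ratio R = 1/(1 − f) ≈ 1/0.3938 ≈ 2.5394.
Each bolus raises the concentration by D/Vd = 1727/279 ≈ 6.190 mg/L.
Cmax,ss = C₀/(1 − f) ≈ 6.190/0.3938 ≈ 15.719 mg/L.

15.7 mg/L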